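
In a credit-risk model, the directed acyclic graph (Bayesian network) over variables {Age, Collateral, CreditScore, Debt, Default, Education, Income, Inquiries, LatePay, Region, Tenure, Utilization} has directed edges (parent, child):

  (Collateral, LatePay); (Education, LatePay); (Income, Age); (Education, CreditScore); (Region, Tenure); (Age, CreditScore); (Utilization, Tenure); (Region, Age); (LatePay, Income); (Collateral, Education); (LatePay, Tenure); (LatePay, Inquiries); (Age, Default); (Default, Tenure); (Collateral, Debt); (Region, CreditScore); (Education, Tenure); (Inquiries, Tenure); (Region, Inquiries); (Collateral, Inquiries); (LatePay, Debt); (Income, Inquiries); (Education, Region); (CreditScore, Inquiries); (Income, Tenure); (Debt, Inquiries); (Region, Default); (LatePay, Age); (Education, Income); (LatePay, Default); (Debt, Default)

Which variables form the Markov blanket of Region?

{Age, Collateral, CreditScore, Debt, Default, Education, Income, Inquiries, LatePay, Tenure, Utilization}

A node's Markov blanket = Pa ∪ Ch ∪ (parents of Ch other than the node itself).
Children of Region: Age, CreditScore, Default, Inquiries, Tenure.
Region's parents: Education.
Co-parents of Region (other parents of its children):
  parents(Age) \ {Region} = {Income, LatePay}.
  parents(CreditScore) \ {Region} = {Age, Education}.
  Default's other parents are Age, Debt, LatePay.
  Inquiries's other parents are Collateral, CreditScore, Debt, Income, LatePay.
  Tenure also has parents Default, Education, Income, Inquiries, LatePay, Utilization.
Union: {Education} ∪ {Age, CreditScore, Default, Inquiries, Tenure} ∪ {Age, Collateral, CreditScore, Debt, Default, Education, Income, Inquiries, LatePay, Utilization} = {Age, Collateral, CreditScore, Debt, Default, Education, Income, Inquiries, LatePay, Tenure, Utilization}.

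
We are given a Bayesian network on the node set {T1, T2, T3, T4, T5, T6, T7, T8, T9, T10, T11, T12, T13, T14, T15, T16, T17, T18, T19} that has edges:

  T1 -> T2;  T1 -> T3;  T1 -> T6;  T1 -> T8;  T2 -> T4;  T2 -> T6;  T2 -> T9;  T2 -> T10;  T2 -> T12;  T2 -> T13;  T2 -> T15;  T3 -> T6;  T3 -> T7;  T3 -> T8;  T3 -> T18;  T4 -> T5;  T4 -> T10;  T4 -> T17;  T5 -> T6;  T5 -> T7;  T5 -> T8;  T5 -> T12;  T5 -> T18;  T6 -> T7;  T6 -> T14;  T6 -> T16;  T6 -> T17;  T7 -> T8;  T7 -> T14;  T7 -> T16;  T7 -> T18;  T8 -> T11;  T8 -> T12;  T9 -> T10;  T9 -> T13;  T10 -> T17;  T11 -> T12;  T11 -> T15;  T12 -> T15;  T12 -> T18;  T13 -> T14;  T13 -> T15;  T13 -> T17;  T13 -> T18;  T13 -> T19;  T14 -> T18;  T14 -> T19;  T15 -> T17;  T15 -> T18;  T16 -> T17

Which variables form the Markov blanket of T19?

Pa(T19) = {T13, T14}.
Ch(T19) = {}.
T19 has no children, so there are no co-parents.
MB(T19) = {T13, T14}.

{T13, T14}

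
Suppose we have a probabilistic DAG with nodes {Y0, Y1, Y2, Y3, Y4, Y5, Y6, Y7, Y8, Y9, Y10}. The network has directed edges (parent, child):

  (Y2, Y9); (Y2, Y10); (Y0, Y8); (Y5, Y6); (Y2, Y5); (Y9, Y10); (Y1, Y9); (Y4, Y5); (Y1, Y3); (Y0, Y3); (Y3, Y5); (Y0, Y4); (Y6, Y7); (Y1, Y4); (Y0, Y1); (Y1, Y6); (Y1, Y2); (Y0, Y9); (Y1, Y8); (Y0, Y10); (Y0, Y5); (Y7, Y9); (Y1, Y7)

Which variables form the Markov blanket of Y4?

{Y0, Y1, Y2, Y3, Y5}

A node's Markov blanket = Pa ∪ Ch ∪ (parents of Ch other than the node itself).
Y4's parents: Y0, Y1.
Y4 has child Y5.
Co-parents of Y4 (other parents of its children):
  Y5: Y0, Y2, Y3
Union: {Y0, Y1} ∪ {Y5} ∪ {Y0, Y2, Y3} = {Y0, Y1, Y2, Y3, Y5}.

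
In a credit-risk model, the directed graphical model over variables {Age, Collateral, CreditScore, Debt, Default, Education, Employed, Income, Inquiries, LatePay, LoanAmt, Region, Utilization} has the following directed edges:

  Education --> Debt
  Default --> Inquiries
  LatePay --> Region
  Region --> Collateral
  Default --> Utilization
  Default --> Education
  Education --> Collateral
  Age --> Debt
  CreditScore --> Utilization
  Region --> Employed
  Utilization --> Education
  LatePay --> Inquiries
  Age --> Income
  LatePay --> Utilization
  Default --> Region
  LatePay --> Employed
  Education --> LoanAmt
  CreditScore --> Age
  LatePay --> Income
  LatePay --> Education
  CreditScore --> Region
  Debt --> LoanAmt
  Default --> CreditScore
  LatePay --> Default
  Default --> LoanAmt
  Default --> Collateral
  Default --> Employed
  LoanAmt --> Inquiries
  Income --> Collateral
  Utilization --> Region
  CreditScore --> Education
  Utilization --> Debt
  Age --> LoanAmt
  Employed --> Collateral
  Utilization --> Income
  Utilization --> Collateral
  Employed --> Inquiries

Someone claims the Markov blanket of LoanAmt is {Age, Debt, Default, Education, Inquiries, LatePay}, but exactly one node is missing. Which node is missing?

Employed

LoanAmt's parents: Age, Debt, Default, Education.
LoanAmt has child Inquiries.
Co-parents of LoanAmt (other parents of its children):
  Inquiries: Default, Employed, LatePay
MB(LoanAmt) = {Age, Debt, Default, Education, Employed, Inquiries, LatePay}.
Comparing with the claimed set, Employed is missing.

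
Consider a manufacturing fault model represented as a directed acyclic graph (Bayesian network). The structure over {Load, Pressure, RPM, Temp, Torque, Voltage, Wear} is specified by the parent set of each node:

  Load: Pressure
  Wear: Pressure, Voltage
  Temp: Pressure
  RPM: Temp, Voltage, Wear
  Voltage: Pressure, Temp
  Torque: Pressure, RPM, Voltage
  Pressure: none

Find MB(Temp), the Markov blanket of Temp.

{Pressure, RPM, Voltage, Wear}

Parents of Temp: Pressure.
Ch(Temp) = {RPM, Voltage}.
Parents of each child, excluding Temp:
  parents(Voltage) \ {Temp} = {Pressure}.
  RPM also has parents Voltage, Wear.
MB(Temp) = {Pressure, RPM, Voltage, Wear}.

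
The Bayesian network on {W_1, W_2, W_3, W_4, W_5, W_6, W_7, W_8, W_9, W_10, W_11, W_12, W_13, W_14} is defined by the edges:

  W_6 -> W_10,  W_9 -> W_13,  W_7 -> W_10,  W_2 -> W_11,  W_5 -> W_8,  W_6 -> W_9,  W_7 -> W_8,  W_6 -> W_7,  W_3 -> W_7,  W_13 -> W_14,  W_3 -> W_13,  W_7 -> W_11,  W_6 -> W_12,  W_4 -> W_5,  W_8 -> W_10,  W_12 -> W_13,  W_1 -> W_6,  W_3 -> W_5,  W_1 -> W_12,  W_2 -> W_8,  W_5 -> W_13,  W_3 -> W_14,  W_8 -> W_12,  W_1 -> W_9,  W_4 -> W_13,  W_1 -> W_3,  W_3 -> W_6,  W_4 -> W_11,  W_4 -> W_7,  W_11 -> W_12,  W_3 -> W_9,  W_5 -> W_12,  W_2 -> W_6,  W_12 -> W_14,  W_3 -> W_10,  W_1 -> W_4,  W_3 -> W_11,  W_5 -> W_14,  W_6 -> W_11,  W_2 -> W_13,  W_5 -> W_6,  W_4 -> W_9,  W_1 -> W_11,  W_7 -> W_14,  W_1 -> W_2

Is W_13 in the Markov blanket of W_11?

By definition, MB(W_11) is built from W_11's parents, W_11's children, and the co-parents of W_11.
Pa(W_11) = {W_1, W_2, W_3, W_4, W_6, W_7}.
W_11's children: W_12.
Co-parents of W_11 (other parents of its children):
  W_12: W_1, W_5, W_6, W_8
MB(W_11) = {W_1, W_2, W_3, W_4, W_5, W_6, W_7, W_8, W_12}; W_13 is not in this set.

No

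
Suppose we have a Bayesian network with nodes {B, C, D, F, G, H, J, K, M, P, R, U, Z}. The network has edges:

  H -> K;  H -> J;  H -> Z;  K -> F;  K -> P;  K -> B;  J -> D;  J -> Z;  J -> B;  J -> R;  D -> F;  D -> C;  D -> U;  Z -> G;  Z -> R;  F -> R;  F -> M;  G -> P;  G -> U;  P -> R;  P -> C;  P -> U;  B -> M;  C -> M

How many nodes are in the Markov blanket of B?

5

Children of B: M.
B has parents J, K.
Parents of each child, excluding B:
  M's other parents are C, F.
MB(B) = {C, F, J, K, M}, which has 5 nodes.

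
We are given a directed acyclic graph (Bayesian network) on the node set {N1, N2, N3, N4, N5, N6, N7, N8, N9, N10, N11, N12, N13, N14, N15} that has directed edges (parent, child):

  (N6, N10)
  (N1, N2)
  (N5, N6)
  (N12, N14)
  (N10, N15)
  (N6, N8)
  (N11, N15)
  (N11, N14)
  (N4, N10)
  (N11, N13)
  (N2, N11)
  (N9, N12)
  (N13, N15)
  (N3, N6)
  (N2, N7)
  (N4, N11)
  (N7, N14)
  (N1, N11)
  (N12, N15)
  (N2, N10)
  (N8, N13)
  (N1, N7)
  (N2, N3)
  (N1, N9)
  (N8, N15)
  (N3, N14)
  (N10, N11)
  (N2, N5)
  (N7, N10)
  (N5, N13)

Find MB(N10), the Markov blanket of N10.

{N1, N2, N4, N6, N7, N8, N11, N12, N13, N15}

The Markov blanket of a node is its parents, its children, and the other parents of its children.
Pa(N10) = {N2, N4, N6, N7}.
N10 has children N11, N15.
Other parents of N10's children:
  N11's other parents are N1, N2, N4.
  N15 also has parents N8, N11, N12, N13.
So the Markov blanket of N10 is {N1, N2, N4, N6, N7, N8, N11, N12, N13, N15}.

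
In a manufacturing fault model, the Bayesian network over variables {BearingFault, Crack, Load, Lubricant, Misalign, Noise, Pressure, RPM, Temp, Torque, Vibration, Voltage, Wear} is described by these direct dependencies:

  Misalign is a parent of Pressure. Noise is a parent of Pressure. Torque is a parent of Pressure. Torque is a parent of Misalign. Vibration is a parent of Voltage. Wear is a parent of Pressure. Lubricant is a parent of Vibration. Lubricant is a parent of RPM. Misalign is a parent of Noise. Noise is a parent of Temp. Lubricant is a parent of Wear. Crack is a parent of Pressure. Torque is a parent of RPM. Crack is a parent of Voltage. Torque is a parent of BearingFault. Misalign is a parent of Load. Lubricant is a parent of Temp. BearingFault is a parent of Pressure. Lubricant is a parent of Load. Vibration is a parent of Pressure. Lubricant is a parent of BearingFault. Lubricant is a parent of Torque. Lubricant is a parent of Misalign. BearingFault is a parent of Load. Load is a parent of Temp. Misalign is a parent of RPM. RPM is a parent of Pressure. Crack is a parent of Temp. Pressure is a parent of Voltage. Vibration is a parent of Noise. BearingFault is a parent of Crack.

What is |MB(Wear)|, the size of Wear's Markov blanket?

9

A node's Markov blanket = Pa ∪ Ch ∪ (parents of Ch other than the node itself).
Parents of Wear: Lubricant.
Wear's children: Pressure.
For each child, the remaining parents (spouses of Wear):
  Pressure's other parents are BearingFault, Crack, Misalign, Noise, RPM, Torque, Vibration.
MB(Wear) = {BearingFault, Crack, Lubricant, Misalign, Noise, Pressure, RPM, Torque, Vibration}, which has 9 nodes.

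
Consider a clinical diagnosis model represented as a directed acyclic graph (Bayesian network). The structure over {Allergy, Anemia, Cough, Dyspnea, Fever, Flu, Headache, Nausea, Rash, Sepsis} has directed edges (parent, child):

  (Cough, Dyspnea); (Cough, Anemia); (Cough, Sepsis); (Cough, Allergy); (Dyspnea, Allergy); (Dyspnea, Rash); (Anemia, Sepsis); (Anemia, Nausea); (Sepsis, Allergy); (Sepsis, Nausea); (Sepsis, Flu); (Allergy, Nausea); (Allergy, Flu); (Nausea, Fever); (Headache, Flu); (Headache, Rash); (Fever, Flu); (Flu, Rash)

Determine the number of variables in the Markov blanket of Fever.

Children of Fever: Flu.
Fever has parent Nausea.
Other parents of Fever's children:
  parents(Flu) \ {Fever} = {Allergy, Headache, Sepsis}.
MB(Fever) = {Allergy, Flu, Headache, Nausea, Sepsis}, which has 5 nodes.

5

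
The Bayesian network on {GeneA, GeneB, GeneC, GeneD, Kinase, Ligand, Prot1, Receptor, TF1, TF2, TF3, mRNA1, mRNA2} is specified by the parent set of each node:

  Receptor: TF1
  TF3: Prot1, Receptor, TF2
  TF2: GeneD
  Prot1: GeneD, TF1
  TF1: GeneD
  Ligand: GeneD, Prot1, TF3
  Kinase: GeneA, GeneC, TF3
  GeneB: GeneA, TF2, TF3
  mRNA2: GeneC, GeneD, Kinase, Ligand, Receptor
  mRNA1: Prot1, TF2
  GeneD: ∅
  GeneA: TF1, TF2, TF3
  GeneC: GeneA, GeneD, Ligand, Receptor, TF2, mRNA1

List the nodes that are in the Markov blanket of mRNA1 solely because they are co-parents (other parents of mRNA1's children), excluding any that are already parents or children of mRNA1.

Children of mRNA1: GeneC.
  GeneC: GeneA, GeneD, Ligand, Receptor, TF2
Excluding nodes already adjacent to mRNA1 (GeneC, Prot1, TF2), the co-parent-only contribution is {GeneA, GeneD, Ligand, Receptor}.

{GeneA, GeneD, Ligand, Receptor}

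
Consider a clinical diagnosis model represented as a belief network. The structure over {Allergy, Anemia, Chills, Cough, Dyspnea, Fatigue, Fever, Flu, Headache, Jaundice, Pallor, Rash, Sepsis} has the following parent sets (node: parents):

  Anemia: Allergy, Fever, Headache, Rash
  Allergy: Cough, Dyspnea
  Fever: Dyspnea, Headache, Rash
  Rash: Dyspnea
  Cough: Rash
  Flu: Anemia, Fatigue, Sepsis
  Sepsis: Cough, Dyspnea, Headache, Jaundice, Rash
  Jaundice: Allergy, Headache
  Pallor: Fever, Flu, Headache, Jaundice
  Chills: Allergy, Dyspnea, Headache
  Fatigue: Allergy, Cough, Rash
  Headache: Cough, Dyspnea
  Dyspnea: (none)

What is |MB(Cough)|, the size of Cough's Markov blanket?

The Markov blanket of a node is its parents, its children, and the other parents of its children.
Pa(Cough) = {Rash}.
Ch(Cough) = {Allergy, Fatigue, Headache, Sepsis}.
For each child, the remaining parents (spouses of Cough):
  Headache: Dyspnea
  Allergy: Dyspnea
  Sepsis: Dyspnea, Headache, Jaundice, Rash
  Fatigue: Allergy, Rash
MB(Cough) = {Allergy, Dyspnea, Fatigue, Headache, Jaundice, Rash, Sepsis}, which has 7 nodes.

7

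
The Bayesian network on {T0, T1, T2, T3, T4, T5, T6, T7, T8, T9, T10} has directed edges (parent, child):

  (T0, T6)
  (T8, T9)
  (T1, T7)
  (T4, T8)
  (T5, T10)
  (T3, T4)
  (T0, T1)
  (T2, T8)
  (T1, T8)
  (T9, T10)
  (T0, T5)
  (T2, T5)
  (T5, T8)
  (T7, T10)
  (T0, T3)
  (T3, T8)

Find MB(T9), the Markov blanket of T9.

T9's parents: T8.
T9's children: T10.
For each child, the remaining parents (spouses of T9):
  T10: T5, T7
MB(T9) = {T5, T7, T8, T10}.

{T5, T7, T8, T10}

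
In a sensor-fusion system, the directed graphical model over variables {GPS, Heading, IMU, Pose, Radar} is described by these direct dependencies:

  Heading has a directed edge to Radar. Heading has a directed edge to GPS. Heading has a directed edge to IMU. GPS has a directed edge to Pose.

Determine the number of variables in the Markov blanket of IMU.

Parents of IMU: Heading.
IMU has no children.
IMU has no children, so there are no co-parents.
MB(IMU) = {Heading}, which has 1 node.

1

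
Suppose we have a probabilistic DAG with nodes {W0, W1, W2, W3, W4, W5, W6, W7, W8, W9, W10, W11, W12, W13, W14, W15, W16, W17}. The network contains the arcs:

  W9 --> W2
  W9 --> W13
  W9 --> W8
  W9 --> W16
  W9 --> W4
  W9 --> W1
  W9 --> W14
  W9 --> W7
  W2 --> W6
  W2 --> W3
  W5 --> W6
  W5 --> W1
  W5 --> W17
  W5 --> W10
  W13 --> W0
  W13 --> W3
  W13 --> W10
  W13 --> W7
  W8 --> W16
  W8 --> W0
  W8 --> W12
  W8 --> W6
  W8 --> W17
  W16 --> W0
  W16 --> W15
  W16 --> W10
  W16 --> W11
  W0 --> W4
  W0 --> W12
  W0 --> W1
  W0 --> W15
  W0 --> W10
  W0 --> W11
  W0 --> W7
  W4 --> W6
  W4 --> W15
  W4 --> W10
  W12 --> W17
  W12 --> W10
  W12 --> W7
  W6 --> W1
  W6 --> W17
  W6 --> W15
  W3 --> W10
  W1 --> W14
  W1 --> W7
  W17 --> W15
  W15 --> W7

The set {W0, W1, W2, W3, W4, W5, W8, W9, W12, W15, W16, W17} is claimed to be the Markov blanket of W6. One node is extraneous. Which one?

Pa(W6) = {W2, W4, W5, W8}.
Ch(W6) = {W1, W15, W17}.
Other parents of W6's children:
  parents(W1) \ {W6} = {W0, W5, W9}.
  W17's other parents are W5, W8, W12.
  W15's other parents are W0, W4, W16, W17.
MB(W6) = {W0, W1, W2, W4, W5, W8, W9, W12, W15, W16, W17}.
W3 is neither a parent, child, nor co-parent of W6, so it does not belong.

W3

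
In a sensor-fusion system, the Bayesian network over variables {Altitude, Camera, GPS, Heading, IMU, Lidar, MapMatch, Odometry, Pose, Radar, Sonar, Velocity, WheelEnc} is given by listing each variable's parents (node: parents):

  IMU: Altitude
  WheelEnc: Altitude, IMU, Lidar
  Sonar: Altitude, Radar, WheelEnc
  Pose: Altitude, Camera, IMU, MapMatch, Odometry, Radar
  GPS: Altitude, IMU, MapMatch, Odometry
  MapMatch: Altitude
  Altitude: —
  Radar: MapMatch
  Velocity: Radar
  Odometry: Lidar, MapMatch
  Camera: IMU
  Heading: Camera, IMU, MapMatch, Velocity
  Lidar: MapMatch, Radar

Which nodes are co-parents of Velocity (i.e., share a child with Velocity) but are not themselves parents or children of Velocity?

Children of Velocity: Heading.
  parents(Heading) \ {Velocity} = {Camera, IMU, MapMatch}.
Excluding nodes already adjacent to Velocity (Heading, Radar), the co-parent-only contribution is {Camera, IMU, MapMatch}.

{Camera, IMU, MapMatch}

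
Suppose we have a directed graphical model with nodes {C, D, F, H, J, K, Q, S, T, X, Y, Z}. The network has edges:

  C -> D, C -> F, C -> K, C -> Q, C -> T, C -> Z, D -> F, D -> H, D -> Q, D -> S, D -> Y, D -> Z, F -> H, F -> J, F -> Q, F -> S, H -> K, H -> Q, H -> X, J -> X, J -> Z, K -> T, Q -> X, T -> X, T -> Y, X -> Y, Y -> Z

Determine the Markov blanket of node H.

The Markov blanket of a node is its parents, its children, and the other parents of its children.
Pa(H) = {D, F}.
H has children K, Q, X.
For each child, the remaining parents (spouses of H):
  K also has parent C.
  Q's other parents are C, D, F.
  parents(X) \ {H} = {J, Q, T}.
MB(H) = {C, D, F, J, K, Q, T, X}.

{C, D, F, J, K, Q, T, X}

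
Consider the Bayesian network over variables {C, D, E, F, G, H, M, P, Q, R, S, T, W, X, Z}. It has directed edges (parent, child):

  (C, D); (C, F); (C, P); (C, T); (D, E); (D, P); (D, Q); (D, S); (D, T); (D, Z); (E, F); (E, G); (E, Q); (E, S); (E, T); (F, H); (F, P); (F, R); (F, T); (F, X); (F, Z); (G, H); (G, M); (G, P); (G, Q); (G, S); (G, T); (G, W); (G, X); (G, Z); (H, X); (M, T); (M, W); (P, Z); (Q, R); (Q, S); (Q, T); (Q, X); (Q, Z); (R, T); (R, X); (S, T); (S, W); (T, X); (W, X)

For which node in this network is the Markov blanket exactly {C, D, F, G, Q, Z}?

The target node must have every member of {C, D, F, G, Q, Z} as a parent, child, or co-parent, and no others.
Parents of P: C, D, F, G; children: Z; co-parents: D, F, G, Q.
These exactly cover the given set, so the node is P.

P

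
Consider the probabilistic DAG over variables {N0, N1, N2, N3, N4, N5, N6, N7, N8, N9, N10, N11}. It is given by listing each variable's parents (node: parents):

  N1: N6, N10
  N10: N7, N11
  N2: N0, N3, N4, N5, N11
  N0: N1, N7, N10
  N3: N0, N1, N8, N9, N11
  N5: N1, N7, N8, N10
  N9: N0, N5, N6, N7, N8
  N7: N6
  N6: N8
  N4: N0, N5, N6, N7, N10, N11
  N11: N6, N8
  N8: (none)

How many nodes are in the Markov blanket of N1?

9

N1's children: N0, N3, N5.
Parents of N1: N6, N10.
Other parents of N1's children:
  parents(N0) \ {N1} = {N7, N10}.
  N5 also has parents N7, N8, N10.
  N3 also has parents N0, N8, N9, N11.
MB(N1) = {N0, N3, N5, N6, N7, N8, N9, N10, N11}, which has 9 nodes.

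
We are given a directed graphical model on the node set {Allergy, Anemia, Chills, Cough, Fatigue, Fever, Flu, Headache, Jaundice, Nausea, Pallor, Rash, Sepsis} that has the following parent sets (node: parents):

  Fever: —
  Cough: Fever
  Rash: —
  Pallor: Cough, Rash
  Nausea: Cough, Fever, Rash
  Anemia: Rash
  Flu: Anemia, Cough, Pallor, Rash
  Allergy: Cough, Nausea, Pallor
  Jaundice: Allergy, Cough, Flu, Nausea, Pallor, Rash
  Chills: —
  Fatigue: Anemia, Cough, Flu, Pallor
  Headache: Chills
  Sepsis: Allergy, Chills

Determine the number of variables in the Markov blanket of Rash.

8

Recall MB(v) = parents ∪ children ∪ spouses, where spouses are the other parents of v's children.
Rash has no parents.
Rash has children Anemia, Flu, Jaundice, Nausea, Pallor.
Parents of each child, excluding Rash:
  Pallor: Cough
  Nausea: Cough, Fever
  Anemia: —
  Flu: Anemia, Cough, Pallor
  Jaundice: Allergy, Cough, Flu, Nausea, Pallor
MB(Rash) = {Allergy, Anemia, Cough, Fever, Flu, Jaundice, Nausea, Pallor}, which has 8 nodes.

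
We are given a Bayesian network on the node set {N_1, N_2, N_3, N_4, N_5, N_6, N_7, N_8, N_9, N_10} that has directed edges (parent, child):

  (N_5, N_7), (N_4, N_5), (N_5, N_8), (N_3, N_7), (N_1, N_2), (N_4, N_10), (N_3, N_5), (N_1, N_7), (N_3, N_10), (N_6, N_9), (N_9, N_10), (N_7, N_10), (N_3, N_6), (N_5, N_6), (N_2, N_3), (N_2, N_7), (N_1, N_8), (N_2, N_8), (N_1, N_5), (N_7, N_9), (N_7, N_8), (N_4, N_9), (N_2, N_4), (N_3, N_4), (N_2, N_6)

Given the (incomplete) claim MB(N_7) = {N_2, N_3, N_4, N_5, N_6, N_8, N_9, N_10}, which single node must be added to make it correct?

Parents of N_7: N_1, N_2, N_3, N_5.
Children of N_7: N_8, N_9, N_10.
Co-parents of N_7 (other parents of its children):
  parents(N_8) \ {N_7} = {N_1, N_2, N_5}.
  N_9's other parents are N_4, N_6.
  N_10 also has parents N_3, N_4, N_9.
MB(N_7) = {N_1, N_2, N_3, N_4, N_5, N_6, N_8, N_9, N_10}.
Comparing with the claimed set, N_1 is missing.

N_1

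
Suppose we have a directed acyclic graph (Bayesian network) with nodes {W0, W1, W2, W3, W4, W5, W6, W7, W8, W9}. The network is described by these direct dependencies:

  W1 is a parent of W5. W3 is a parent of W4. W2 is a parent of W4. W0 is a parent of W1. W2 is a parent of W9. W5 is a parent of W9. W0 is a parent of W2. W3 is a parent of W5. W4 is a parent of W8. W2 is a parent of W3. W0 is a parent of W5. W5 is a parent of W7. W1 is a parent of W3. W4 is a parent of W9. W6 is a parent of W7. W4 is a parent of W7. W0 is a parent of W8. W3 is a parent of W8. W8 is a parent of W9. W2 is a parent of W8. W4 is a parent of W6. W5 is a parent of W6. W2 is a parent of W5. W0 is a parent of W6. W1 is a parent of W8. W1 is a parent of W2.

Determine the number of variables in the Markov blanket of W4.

The Markov blanket of a node is its parents, its children, and the other parents of its children.
Ch(W4) = {W6, W7, W8, W9}.
Pa(W4) = {W2, W3}.
Parents of each child, excluding W4:
  parents(W6) \ {W4} = {W0, W5}.
  W7 also has parents W5, W6.
  W8's other parents are W0, W1, W2, W3.
  W9 also has parents W2, W5, W8.
MB(W4) = {W0, W1, W2, W3, W5, W6, W7, W8, W9}, which has 9 nodes.

9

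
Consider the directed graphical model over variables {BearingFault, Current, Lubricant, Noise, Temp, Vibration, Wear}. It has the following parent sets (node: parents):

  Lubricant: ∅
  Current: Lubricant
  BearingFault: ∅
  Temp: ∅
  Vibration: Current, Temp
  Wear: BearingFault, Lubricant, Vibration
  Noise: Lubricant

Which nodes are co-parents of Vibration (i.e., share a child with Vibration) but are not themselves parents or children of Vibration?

{BearingFault, Lubricant}

Children of Vibration: Wear.
  parents(Wear) \ {Vibration} = {BearingFault, Lubricant}.
Excluding nodes already adjacent to Vibration (Current, Temp, Wear), the co-parent-only contribution is {BearingFault, Lubricant}.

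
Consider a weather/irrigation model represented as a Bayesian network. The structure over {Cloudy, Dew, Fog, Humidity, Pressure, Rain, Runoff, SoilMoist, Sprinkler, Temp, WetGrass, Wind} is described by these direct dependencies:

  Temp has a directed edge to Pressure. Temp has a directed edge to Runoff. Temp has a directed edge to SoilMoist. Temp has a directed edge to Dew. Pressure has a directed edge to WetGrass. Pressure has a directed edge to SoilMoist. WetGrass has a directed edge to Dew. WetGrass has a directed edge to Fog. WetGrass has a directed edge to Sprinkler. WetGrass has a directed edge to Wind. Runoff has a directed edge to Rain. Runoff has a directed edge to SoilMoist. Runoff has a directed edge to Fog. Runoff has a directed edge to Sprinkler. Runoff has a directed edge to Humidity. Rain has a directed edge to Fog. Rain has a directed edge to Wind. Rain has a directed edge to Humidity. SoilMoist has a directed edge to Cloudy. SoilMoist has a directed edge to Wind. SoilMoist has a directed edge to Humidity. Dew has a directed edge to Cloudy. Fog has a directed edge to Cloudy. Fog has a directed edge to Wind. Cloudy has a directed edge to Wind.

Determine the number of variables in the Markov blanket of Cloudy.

Cloudy's parents: Dew, Fog, SoilMoist.
Cloudy's children: Wind.
Parents of each child, excluding Cloudy:
  Wind also has parents Fog, Rain, SoilMoist, WetGrass.
MB(Cloudy) = {Dew, Fog, Rain, SoilMoist, WetGrass, Wind}, which has 6 nodes.

6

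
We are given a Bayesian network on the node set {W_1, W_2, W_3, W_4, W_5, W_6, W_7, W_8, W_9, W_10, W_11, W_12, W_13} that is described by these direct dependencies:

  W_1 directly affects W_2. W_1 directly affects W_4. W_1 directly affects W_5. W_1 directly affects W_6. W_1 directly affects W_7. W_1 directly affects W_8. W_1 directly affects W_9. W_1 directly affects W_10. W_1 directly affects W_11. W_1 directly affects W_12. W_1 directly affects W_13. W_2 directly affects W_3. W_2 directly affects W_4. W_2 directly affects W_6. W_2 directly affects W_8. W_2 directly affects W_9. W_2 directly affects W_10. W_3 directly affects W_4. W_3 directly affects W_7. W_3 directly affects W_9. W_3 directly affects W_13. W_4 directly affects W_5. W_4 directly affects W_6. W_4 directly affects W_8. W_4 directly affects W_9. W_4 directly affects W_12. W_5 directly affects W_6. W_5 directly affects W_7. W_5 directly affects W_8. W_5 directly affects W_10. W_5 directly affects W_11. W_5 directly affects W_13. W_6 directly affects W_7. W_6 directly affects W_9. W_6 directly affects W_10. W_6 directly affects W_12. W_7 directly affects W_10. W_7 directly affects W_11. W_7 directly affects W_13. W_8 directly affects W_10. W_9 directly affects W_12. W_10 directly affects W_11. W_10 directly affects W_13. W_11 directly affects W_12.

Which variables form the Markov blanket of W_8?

{W_1, W_2, W_4, W_5, W_6, W_7, W_10}

By definition, MB(W_8) is built from W_8's parents, W_8's children, and the co-parents of W_8.
Children of W_8: W_10.
Parents of W_8: W_1, W_2, W_4, W_5.
Other parents of W_8's children:
  W_10: W_1, W_2, W_5, W_6, W_7
MB(W_8) = {W_1, W_2, W_4, W_5, W_6, W_7, W_10}.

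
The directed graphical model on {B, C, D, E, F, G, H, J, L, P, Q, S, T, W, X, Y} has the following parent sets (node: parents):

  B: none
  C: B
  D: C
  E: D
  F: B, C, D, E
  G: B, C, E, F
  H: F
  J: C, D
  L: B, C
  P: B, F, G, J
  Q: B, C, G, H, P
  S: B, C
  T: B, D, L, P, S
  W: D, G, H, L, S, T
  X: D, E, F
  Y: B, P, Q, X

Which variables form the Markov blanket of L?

{B, C, D, G, H, P, S, T, W}

Children of L: T, W.
L has parents B, C.
Co-parents of L (other parents of its children):
  T also has parents B, D, P, S.
  W's other parents are D, G, H, S, T.
MB(L) = {B, C, D, G, H, P, S, T, W}.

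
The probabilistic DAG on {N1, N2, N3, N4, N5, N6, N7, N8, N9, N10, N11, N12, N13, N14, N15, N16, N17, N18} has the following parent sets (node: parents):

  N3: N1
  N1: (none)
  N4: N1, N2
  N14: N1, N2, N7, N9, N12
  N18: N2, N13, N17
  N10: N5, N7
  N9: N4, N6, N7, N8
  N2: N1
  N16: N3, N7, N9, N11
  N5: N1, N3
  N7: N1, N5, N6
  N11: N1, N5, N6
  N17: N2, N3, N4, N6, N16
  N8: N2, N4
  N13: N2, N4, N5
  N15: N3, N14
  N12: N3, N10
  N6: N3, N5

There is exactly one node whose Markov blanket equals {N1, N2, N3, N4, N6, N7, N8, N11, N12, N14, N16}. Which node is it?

The target node must have every member of {N1, N2, N3, N4, N6, N7, N8, N11, N12, N14, N16} as a parent, child, or co-parent, and no others.
Parents of N9: N4, N6, N7, N8; children: N14, N16; co-parents: N1, N2, N3, N7, N11, N12.
These exactly cover the given set, so the node is N9.

N9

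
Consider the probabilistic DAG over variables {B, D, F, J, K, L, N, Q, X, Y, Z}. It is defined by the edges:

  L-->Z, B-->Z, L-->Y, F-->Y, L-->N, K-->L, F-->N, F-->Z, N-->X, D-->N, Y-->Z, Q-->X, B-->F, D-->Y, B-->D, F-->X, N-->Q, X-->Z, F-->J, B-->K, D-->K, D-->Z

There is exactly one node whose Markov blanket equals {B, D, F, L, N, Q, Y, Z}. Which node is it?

The target node must have every member of {B, D, F, L, N, Q, Y, Z} as a parent, child, or co-parent, and no others.
Parents of X: F, N, Q; children: Z; co-parents: B, D, F, L, Y.
These exactly cover the given set, so the node is X.

X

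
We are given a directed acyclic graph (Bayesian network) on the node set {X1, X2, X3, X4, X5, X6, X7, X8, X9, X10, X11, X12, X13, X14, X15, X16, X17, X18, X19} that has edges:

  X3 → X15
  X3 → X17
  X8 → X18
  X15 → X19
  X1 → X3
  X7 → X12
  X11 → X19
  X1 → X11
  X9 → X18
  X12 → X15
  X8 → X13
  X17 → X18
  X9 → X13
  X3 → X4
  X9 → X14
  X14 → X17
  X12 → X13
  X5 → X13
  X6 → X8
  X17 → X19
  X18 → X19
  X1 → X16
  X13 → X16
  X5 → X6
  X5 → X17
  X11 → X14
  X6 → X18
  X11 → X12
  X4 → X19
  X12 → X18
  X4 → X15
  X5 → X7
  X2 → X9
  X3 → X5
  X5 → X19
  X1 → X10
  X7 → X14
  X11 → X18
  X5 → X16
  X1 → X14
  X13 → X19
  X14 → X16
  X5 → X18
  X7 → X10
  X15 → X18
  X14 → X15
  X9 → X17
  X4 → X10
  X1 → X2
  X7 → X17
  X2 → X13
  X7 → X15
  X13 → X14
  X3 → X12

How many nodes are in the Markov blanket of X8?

X8 has children X13, X18.
Parents of X8: X6.
Parents of each child, excluding X8:
  X13: X2, X5, X9, X12
  X18: X5, X6, X9, X11, X12, X15, X17
MB(X8) = {X2, X5, X6, X9, X11, X12, X13, X15, X17, X18}, which has 10 nodes.

10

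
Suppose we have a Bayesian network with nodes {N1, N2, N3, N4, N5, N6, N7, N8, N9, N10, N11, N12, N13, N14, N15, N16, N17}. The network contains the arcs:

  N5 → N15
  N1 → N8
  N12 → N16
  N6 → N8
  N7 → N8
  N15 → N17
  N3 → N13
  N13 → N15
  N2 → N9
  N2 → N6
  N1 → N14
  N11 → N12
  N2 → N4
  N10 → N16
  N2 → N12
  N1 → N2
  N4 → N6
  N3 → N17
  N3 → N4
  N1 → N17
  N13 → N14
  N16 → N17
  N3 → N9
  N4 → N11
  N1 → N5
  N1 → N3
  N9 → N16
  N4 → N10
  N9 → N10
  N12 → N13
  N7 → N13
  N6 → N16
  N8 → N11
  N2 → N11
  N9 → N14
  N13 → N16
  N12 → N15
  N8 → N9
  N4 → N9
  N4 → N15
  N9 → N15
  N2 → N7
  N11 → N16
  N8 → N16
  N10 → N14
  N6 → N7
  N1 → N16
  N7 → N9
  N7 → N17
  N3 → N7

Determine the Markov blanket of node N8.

By definition, MB(N8) is built from N8's parents, N8's children, and the co-parents of N8.
N8 has parents N1, N6, N7.
N8's children: N9, N11, N16.
Co-parents of N8 (other parents of its children):
  parents(N9) \ {N8} = {N2, N3, N4, N7}.
  N11 also has parents N2, N4.
  parents(N16) \ {N8} = {N1, N6, N9, N10, N11, N12, N13}.
Union: {N1, N6, N7} ∪ {N9, N11, N16} ∪ {N1, N2, N3, N4, N6, N7, N9, N10, N11, N12, N13} = {N1, N2, N3, N4, N6, N7, N9, N10, N11, N12, N13, N16}.

{N1, N2, N3, N4, N6, N7, N9, N10, N11, N12, N13, N16}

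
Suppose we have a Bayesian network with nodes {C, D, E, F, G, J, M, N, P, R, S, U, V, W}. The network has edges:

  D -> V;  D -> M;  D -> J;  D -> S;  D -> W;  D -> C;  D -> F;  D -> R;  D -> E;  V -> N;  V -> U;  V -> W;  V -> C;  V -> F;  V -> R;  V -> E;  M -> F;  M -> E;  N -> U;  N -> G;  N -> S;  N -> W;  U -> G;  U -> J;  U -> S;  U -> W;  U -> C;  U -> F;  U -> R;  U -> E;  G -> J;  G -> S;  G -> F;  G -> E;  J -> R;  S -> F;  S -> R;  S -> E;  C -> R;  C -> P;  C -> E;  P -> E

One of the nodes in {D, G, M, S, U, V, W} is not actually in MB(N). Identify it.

M

By definition, MB(N) is built from N's parents, N's children, and the co-parents of N.
N's parents: V.
Ch(N) = {G, S, U, W}.
Co-parents of N (other parents of its children):
  parents(U) \ {N} = {V}.
  parents(G) \ {N} = {U}.
  S's other parents are D, G, U.
  W also has parents D, U, V.
MB(N) = {D, G, S, U, V, W}.
M is neither a parent, child, nor co-parent of N, so it does not belong.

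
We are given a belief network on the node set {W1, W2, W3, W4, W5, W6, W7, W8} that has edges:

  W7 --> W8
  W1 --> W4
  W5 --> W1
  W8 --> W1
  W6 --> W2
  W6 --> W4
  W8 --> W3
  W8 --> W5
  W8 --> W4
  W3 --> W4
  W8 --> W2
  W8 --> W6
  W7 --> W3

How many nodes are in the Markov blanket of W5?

2

By definition, MB(W5) is built from W5's parents, W5's children, and the co-parents of W5.
Parents of W5: W8.
Ch(W5) = {W1}.
For each child, the remaining parents (spouses of W5):
  parents(W1) \ {W5} = {W8}.
MB(W5) = {W1, W8}, which has 2 nodes.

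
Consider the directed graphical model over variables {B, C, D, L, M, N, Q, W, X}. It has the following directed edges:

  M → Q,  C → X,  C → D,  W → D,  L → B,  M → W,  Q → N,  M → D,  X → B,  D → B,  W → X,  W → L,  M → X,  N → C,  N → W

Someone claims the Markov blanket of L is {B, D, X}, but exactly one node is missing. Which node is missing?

W

L's parents: W.
Children of L: B.
For each child, the remaining parents (spouses of L):
  B's other parents are D, X.
MB(L) = {B, D, W, X}.
Comparing with the claimed set, W is missing.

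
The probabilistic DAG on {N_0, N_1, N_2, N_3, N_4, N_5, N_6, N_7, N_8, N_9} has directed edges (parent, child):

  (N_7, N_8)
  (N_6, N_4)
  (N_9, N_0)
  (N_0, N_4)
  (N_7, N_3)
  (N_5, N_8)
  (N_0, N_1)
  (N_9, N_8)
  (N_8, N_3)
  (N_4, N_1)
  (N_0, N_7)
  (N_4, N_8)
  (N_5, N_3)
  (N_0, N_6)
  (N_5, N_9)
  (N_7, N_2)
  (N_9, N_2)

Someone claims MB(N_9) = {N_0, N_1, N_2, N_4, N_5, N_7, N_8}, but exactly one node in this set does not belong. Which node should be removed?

By definition, MB(N_9) is built from N_9's parents, N_9's children, and the co-parents of N_9.
N_9 has parent N_5.
N_9 has children N_0, N_2, N_8.
For each child, the remaining parents (spouses of N_9):
  N_0: no additional parents.
  N_8's other parents are N_4, N_5, N_7.
  parents(N_2) \ {N_9} = {N_7}.
MB(N_9) = {N_0, N_2, N_4, N_5, N_7, N_8}.
N_1 is neither a parent, child, nor co-parent of N_9, so it does not belong.

N_1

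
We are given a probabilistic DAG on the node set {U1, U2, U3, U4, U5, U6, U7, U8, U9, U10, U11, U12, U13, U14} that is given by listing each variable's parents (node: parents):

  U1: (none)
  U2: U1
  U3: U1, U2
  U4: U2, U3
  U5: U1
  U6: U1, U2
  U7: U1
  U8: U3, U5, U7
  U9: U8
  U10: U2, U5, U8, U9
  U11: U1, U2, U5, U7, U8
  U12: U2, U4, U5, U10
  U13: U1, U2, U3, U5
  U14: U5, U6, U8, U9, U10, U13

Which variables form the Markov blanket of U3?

{U1, U2, U4, U5, U7, U8, U13}

U3's parents: U1, U2.
U3's children: U4, U8, U13.
Co-parents of U3 (other parents of its children):
  U4 also has parent U2.
  U8's other parents are U5, U7.
  parents(U13) \ {U3} = {U1, U2, U5}.
Taking the union gives {U1, U2, U4, U5, U7, U8, U13}.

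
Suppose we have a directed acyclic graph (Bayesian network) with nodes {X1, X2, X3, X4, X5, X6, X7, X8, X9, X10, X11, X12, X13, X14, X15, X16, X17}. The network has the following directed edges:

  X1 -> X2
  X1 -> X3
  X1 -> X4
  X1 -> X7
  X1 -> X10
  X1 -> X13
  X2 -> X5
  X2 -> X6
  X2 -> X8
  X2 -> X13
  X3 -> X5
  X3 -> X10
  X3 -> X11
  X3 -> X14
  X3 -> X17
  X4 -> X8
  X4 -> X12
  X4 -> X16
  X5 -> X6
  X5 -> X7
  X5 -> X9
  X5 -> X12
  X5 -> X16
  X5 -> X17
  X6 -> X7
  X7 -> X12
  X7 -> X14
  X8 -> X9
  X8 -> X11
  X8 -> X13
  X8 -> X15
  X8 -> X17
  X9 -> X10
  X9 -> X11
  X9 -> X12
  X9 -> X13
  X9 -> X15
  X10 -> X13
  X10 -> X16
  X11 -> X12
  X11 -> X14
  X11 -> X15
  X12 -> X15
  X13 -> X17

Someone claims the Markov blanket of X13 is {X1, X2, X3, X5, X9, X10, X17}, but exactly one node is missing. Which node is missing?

X8

The Markov blanket of a node is its parents, its children, and the other parents of its children.
Pa(X13) = {X1, X2, X8, X9, X10}.
Ch(X13) = {X17}.
Other parents of X13's children:
  parents(X17) \ {X13} = {X3, X5, X8}.
MB(X13) = {X1, X2, X3, X5, X8, X9, X10, X17}.
Comparing with the claimed set, X8 is missing.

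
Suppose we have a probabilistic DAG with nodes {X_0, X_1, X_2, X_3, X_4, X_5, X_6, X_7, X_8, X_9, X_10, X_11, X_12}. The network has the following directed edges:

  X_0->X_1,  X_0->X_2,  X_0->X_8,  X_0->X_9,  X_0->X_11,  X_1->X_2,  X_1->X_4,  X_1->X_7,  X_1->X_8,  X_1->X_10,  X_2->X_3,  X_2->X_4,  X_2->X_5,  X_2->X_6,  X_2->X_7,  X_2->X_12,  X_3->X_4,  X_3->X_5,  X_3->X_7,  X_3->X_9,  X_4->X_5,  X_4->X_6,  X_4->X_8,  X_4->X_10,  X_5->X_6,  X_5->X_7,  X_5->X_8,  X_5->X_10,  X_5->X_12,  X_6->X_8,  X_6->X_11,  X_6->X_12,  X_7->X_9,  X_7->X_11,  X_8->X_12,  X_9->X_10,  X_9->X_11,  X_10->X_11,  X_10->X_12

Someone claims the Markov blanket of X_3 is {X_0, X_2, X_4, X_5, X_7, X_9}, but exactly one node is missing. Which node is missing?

A node's Markov blanket = Pa ∪ Ch ∪ (parents of Ch other than the node itself).
X_3 has parent X_2.
X_3's children: X_4, X_5, X_7, X_9.
Parents of each child, excluding X_3:
  X_4: X_1, X_2
  X_5: X_2, X_4
  X_7: X_1, X_2, X_5
  X_9: X_0, X_7
MB(X_3) = {X_0, X_1, X_2, X_4, X_5, X_7, X_9}.
Comparing with the claimed set, X_1 is missing.

X_1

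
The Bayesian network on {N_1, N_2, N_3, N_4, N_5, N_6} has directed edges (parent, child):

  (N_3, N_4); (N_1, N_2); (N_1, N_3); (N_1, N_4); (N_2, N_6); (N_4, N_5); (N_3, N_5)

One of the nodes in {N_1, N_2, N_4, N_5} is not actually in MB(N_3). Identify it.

A node's Markov blanket = Pa ∪ Ch ∪ (parents of Ch other than the node itself).
Pa(N_3) = {N_1}.
Children of N_3: N_4, N_5.
Other parents of N_3's children:
  N_4's other parent is N_1.
  parents(N_5) \ {N_3} = {N_4}.
MB(N_3) = {N_1, N_4, N_5}.
N_2 is neither a parent, child, nor co-parent of N_3, so it does not belong.

N_2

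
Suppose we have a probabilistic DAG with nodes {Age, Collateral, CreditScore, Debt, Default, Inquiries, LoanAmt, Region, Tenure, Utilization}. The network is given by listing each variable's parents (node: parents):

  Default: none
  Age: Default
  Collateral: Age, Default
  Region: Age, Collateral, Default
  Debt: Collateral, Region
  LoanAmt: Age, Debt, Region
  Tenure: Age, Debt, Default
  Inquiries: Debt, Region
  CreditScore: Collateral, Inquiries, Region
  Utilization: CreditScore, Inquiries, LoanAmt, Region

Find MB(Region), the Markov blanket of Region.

By definition, MB(Region) is built from Region's parents, Region's children, and the co-parents of Region.
Pa(Region) = {Age, Collateral, Default}.
Region has children CreditScore, Debt, Inquiries, LoanAmt, Utilization.
For each child, the remaining parents (spouses of Region):
  Debt's other parent is Collateral.
  LoanAmt's other parents are Age, Debt.
  Inquiries's other parent is Debt.
  parents(CreditScore) \ {Region} = {Collateral, Inquiries}.
  Utilization's other parents are CreditScore, Inquiries, LoanAmt.
So the Markov blanket of Region is {Age, Collateral, CreditScore, Debt, Default, Inquiries, LoanAmt, Utilization}.

{Age, Collateral, CreditScore, Debt, Default, Inquiries, LoanAmt, Utilization}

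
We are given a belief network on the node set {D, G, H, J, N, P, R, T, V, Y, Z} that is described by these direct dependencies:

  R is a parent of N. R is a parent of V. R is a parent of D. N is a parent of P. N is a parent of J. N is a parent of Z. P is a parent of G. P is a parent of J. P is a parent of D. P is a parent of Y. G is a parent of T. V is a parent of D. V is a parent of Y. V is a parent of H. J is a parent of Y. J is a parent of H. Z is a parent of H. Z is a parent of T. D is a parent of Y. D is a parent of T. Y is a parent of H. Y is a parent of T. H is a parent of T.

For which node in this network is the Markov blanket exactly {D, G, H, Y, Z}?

T

The target node must have every member of {D, G, H, Y, Z} as a parent, child, or co-parent, and no others.
Parents of T: D, G, H, Y, Z; children: none; co-parents: none.
These exactly cover the given set, so the node is T.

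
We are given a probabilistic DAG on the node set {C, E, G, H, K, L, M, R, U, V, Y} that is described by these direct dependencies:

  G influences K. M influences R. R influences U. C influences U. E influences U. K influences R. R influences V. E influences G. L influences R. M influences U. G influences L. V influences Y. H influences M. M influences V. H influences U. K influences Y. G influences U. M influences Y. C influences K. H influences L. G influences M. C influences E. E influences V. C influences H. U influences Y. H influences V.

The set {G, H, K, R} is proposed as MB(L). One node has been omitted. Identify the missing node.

M

Parents of L: G, H.
Children of L: R.
For each child, the remaining parents (spouses of L):
  R also has parents K, M.
MB(L) = {G, H, K, M, R}.
Comparing with the claimed set, M is missing.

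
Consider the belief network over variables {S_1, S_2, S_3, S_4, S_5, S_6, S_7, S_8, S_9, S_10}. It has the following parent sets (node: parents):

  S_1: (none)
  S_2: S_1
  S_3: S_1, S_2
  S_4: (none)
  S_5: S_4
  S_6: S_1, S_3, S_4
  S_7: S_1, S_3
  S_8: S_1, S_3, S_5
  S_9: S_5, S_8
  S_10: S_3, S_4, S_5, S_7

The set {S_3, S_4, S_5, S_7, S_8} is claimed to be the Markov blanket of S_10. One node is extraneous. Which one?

S_8

Parents of S_10: S_3, S_4, S_5, S_7.
S_10 has no children.
With no children, S_10 has no spouses; the co-parent set is empty.
MB(S_10) = {S_3, S_4, S_5, S_7}.
S_8 is neither a parent, child, nor co-parent of S_10, so it does not belong.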